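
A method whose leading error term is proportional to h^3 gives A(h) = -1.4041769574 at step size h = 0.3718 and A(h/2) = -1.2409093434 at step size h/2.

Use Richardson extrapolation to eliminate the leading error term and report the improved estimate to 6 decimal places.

Leading term ∝ h^3; use weight 8 = 2^3.
8×(-1.2409093434) − (-1.4041769574) = -8.5230977898
Denominator 8 − 1 = 7.
(8×(-1.2409093434) − (-1.4041769574))/(8 − 1) = -1.2175853985

-1.217585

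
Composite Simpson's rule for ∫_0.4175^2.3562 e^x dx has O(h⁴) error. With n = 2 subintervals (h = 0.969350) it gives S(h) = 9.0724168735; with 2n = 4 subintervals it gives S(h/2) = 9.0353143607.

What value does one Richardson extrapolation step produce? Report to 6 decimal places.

9.032841

Leading term ∝ h^4; use weight 16 = 2^4.
16*9.0353143607 = 144.5650297712; subtract 9.0724168735 → 135.4926128977
R = 135.4926128977/15 = 9.0328408598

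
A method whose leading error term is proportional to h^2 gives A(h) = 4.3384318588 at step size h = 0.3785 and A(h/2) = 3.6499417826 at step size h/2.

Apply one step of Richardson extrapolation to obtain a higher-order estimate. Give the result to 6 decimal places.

r = 2: numerator weight 4, denominator 3.
Weighted: 14.5997671304 − 4.3384318588 = 10.2613352716
Extrapolated: 10.2613352716 / 3 = 3.4204450905

3.420445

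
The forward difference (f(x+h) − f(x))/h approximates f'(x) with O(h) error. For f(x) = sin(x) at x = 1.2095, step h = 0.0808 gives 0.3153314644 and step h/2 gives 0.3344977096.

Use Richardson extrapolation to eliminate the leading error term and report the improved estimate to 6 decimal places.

Method order is 1; weight 2^1 = 2.
Numerator 2×A(h/2) − A(h) = 2×0.3344977096 − 0.3153314644 = 0.3536639548
Divide by 2^1 − 1 = 1.
R = 0.3536639548/1 = 0.3536639548

0.353664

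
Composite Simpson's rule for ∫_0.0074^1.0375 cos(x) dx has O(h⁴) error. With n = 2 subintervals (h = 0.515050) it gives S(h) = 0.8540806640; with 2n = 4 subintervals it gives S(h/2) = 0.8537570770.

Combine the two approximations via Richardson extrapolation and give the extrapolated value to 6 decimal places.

Method order is 4; weight 2^4 = 16.
16 × 0.8537570770 = 13.6601132320; subtract 0.8540806640 → 12.8060325680
12.8060325680 ÷ 15 = 0.8537355045

0.853736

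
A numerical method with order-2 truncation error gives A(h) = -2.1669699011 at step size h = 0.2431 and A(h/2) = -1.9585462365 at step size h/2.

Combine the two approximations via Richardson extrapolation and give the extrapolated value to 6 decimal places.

-1.889072

r = 2, so 2^r = 4.
4·(-1.9585462365) − (-2.1669699011) = -5.6672150449
Extrapolated: (-5.6672150449) / 3 = -1.8890716816
Correction |R − A(h/2)| = 6.947e-02; gap |A(h/2) − A(h)| = 2.084e-01.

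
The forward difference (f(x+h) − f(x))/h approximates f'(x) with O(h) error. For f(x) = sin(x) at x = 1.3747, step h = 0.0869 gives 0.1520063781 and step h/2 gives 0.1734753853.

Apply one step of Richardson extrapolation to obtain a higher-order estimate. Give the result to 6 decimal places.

Method order is 1; weight 2^1 = 2.
Numerator 2 × A(h/2) − A(h) = 2 × 0.1734753853 − 0.1520063781 = 0.1949443925
Divide by 2^1 − 1 = 1.
So the Richardson estimate is 0.1949443925.

0.194944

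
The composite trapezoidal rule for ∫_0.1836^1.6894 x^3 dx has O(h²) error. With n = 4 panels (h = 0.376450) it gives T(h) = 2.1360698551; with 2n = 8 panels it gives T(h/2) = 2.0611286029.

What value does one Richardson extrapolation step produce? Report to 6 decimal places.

Error is O(h^2); halving h shrinks it by 2^2 = 4.
2^2×A(h/2) = 8.2445144116; minus A(h) gives 6.1084445565.
Denominator 4 − 1 = 3.
So the Richardson estimate is 2.0361481855.
Gap between inputs: 7.494e-02; correction applied: −0.0249804174.

2.036148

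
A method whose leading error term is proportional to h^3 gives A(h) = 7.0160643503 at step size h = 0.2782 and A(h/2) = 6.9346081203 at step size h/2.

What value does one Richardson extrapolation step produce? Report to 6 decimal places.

Order 3 gives 2^r = 8 and 2^r − 1 = 7.
Difference of the inputs: 6.9346081203 − 7.0160643503 = -0.0814562300
Divide by 2^3 − 1 = 7: (-0.0814562300)/7 = -0.0116366043
R = 6.9346081203 − 0.0116366043 = 6.9229715160

6.922972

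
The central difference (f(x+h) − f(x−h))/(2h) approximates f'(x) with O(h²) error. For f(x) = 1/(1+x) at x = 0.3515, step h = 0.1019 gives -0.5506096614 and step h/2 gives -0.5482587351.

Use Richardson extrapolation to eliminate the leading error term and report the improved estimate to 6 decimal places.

Order 2 gives 2^r = 4 and 2^r − 1 = 3.
Weighted: (-2.1930349404) − (-0.5506096614) = -1.6424252790
Divide by 2^2 − 1 = 3.
(-1.6424252790) ÷ 3 = -0.5474750930

-0.547475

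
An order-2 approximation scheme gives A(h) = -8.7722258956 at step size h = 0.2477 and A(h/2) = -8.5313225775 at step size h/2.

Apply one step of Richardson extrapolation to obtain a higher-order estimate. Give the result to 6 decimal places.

Order 2 gives 2^r = 4 and 2^r − 1 = 3.
A(h/2) − A(h) = -8.5313225775 − (-8.7722258956) = 0.2409033181
Divide by 2^2 − 1 = 3: 0.2409033181/3 = 0.0803011060
R = -8.5313225775 + 0.0803011060 = -8.4510214715

-8.451021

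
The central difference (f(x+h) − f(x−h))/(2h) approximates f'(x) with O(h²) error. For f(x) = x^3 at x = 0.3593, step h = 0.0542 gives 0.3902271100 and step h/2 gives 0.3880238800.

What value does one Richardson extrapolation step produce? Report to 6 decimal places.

r = 2, so 2^r = 4.
Weighted: 1.5520955200 − 0.3902271100 = 1.1618684100
Extrapolated: 1.1618684100 / 3 = 0.3872894700

0.387289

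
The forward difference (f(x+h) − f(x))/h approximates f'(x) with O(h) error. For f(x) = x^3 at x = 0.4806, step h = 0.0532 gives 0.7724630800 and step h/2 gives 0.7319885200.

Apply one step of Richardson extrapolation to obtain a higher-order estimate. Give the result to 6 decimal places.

0.691514

With r = 1 the leading error scales as h^1, so the weight is 2^1 = 2.
Top: 2(0.7319885200) − (0.7724630800) = 0.6915139600
Denominator 2 − 1 = 1.
So the Richardson estimate is 0.6915139600.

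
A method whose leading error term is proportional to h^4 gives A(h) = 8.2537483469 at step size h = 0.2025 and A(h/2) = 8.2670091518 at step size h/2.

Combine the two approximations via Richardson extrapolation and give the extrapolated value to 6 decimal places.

8.267893

r = 4, so 2^r = 16.
16 × 8.2670091518 = 132.2721464288; 132.2721464288 − 8.2537483469 = 124.0183980819
Extrapolated: 124.0183980819 / 15 = 8.2678932055
Shift from A(h/2): +0.0008840537.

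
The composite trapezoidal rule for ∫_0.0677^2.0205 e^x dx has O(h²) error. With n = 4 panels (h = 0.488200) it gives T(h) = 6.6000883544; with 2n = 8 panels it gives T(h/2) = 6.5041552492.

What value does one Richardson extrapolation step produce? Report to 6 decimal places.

6.472178

Leading term ∝ h^2; use weight 4 = 2^2.
4×6.5041552492 = 26.0166209968; 26.0166209968 − 6.6000883544 = 19.4165326424
Divide by 2^2 − 1 = 3.
R = 19.4165326424/3 = 6.4721775475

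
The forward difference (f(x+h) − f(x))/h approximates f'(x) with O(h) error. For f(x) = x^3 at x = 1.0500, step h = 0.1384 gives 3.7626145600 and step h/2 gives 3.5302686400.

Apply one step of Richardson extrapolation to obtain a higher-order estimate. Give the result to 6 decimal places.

3.297923

Leading term ∝ h^1; use weight 2 = 2^1.
Top: 2(3.5302686400) − (3.7626145600) = 3.2979227200
R = 3.2979227200/1 = 3.2979227200
Gap between inputs: 2.323e-01; correction applied: −0.2323459200.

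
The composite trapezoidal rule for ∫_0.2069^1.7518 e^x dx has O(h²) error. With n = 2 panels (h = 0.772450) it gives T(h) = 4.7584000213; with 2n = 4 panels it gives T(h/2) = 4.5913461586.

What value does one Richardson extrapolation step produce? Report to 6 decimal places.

Method order is 2; weight 2^2 = 4.
Top: 4(4.5913461586) − (4.7584000213) = 13.6069846131
Denominator 4 − 1 = 3.
Extrapolated: 13.6069846131 / 3 = 4.5356615377
Shift from A(h/2): −0.0556846209.

4.535662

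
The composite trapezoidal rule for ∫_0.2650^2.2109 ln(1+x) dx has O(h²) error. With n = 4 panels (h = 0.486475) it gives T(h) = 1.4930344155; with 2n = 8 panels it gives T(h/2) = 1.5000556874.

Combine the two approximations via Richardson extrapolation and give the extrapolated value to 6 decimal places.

1.502396

Leading term ∝ h^2; use weight 4 = 2^2.
2^2*A(h/2) = 6.0002227496; minus A(h) gives 4.5071883341.
Denominator 4 − 1 = 3.
So the Richardson estimate is 1.5023961114.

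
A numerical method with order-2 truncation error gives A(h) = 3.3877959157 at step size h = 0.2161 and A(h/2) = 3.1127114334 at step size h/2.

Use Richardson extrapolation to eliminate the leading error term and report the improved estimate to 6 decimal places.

Method order is 2; weight 2^2 = 4.
4×3.1127114334 = 12.4508457336; subtract 3.3877959157 → 9.0630498179
Denominator 4 − 1 = 3.
(4×3.1127114334 − 3.3877959157)/(4 − 1) = 3.0210166060

3.021017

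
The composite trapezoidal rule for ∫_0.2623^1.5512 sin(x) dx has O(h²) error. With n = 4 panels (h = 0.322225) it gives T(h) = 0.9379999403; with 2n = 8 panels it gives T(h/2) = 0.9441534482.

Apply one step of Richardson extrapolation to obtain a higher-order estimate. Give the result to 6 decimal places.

Leading term ∝ h^2; use weight 4 = 2^2.
Weighted: 3.7766137928 − 0.9379999403 = 2.8386138525
2.8386138525 ÷ 3 = 0.9462046175

0.946205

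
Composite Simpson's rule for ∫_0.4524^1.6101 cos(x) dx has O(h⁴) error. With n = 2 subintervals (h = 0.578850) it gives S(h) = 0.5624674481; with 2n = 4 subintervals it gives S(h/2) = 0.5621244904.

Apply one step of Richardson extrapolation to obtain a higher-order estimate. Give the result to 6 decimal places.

0.562102

Method order is 4; weight 2^4 = 16.
16×0.5621244904 − 0.5624674481 = 8.4315243983
Denominator 16 − 1 = 15.
Result: 0.5621016266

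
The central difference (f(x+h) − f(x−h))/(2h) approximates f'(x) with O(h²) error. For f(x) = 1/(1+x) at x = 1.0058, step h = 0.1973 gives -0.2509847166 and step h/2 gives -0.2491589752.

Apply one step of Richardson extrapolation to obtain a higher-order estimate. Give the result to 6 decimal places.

Order 2 gives 2^r = 4 and 2^r − 1 = 3.
Weighted: (-0.9966359008) − (-0.2509847166) = -0.7456511842
(4 × (-0.2491589752) − (-0.2509847166))/(4 − 1) = -0.2485503947

-0.248550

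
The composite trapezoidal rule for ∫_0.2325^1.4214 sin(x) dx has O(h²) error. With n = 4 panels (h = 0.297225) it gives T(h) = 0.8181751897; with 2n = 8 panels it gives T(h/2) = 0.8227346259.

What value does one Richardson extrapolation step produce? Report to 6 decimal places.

Method order is 2; weight 2^2 = 4.
Weighted: 3.2909385036 − 0.8181751897 = 2.4727633139
Divide by 2^2 − 1 = 3.
(4·0.8227346259 − 0.8181751897)/(4 − 1) = 0.8242544380
Gap between inputs: 4.559e-03; correction applied: +0.0015198121.

0.824254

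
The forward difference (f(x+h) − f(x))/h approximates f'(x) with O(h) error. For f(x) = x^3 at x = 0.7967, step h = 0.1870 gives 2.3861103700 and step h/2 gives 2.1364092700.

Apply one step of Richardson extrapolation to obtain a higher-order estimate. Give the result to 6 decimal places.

1.886708

Leading term ∝ h^1; use weight 2 = 2^1.
2 × 2.1364092700 = 4.2728185400; 4.2728185400 − 2.3861103700 = 1.8867081700
R = 1.8867081700/1 = 1.8867081700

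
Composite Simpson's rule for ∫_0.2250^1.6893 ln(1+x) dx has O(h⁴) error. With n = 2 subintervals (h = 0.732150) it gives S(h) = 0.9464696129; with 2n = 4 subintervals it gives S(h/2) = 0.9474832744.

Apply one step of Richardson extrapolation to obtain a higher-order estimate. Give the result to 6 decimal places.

0.947551

Error is O(h^4); halving h shrinks it by 2^4 = 16.
Top: 16(0.9474832744) − (0.9464696129) = 14.2132627775
Divide by 2^4 − 1 = 15.
(16·0.9474832744 − 0.9464696129)/(16 − 1) = 0.9475508518
Correction |R − A(h/2)| = 6.758e-05; gap |A(h/2) − A(h)| = 1.014e-03.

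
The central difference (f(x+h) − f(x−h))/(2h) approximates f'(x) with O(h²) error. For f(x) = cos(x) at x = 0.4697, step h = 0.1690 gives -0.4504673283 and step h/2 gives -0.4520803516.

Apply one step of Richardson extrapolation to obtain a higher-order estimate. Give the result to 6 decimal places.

Method order is 2; weight 2^2 = 4.
Numerator 4 × A(h/2) − A(h) = 4 × (-0.4520803516) − (-0.4504673283) = -1.3578540781
Extrapolated: (-1.3578540781) / 3 = -0.4526180260
Gap between inputs: 1.613e-03; correction applied: −0.0005376744.

-0.452618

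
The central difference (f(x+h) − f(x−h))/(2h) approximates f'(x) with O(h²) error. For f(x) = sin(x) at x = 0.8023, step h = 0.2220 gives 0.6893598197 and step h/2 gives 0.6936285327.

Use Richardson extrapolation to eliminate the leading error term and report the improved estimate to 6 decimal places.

Method order is 2; weight 2^2 = 4.
Difference of the inputs: 0.6936285327 − 0.6893598197 = 0.0042687130
Divide by 2^2 − 1 = 3: 0.0042687130/3 = 0.0014229043
R = 0.6936285327 + 0.0014229043 = 0.6950514370

0.695051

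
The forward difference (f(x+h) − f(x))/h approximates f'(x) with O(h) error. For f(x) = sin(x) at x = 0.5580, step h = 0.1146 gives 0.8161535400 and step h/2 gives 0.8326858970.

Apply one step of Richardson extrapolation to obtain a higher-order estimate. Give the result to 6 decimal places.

r = 1, so 2^r = 2.
Numerator 2×A(h/2) − A(h) = 2×0.8326858970 − 0.8161535400 = 0.8492182540
0.8492182540 ÷ 1 = 0.8492182540

0.849218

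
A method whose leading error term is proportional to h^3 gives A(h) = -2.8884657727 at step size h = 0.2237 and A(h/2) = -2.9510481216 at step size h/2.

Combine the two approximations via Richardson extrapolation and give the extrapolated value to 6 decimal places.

-2.959988

r = 3, so 2^r = 8.
2^3 × A(h/2) = -23.6083849728; minus A(h) gives -20.7199192001.
Denominator 8 − 1 = 7.
Extrapolated: (-20.7199192001) / 7 = -2.9599884572
Gap between inputs: 6.258e-02; correction applied: −0.0089403356.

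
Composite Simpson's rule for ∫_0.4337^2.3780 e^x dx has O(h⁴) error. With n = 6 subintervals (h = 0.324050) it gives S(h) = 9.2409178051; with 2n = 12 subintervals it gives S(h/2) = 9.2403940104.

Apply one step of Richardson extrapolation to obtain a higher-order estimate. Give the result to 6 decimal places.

9.240359

Error is O(h^4); halving h shrinks it by 2^4 = 16.
Top: 16(9.2403940104) − (9.2409178051) = 138.6053863613
Denominator 16 − 1 = 15.
R = 138.6053863613/15 = 9.2403590908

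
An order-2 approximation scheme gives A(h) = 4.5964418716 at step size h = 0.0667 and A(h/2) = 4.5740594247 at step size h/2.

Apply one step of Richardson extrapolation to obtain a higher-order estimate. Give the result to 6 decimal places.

4.566599

r = 2, so 2^r = 4.
4 × 4.5740594247 − 4.5964418716 = 13.6997958272
Divide by 2^2 − 1 = 3.
(4 × 4.5740594247 − 4.5964418716)/(4 − 1) = 4.5665986091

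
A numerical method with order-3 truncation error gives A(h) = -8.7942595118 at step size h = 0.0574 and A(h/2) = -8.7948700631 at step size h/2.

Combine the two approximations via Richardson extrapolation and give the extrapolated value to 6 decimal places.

-8.794957

With r = 3 the leading error scales as h^3, so the weight is 2^3 = 8.
Weighted: (-70.3589605048) − (-8.7942595118) = -61.5647009930
Divide by 2^3 − 1 = 7.
Result: -8.7949572847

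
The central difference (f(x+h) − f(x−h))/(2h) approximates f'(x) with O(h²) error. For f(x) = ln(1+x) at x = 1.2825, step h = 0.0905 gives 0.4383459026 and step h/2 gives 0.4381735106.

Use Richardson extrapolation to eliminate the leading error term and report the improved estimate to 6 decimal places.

0.438116

Method order is 2; weight 2^2 = 4.
4·0.4381735106 = 1.7526940424; subtract 0.4383459026 → 1.3143481398
(4·0.4381735106 − 0.4383459026)/(4 − 1) = 0.4381160466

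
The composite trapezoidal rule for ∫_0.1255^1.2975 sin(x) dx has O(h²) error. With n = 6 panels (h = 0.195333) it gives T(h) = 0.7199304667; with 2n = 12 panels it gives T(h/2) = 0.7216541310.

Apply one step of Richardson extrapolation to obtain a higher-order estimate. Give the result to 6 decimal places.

0.722229

r = 2: numerator weight 4, denominator 3.
A(h/2) − A(h) = 0.7216541310 − 0.7199304667 = 0.0017236643
Correction (A(h/2) − A(h))/(4 − 1) = 0.0017236643/3 = 0.0005745548
R = 0.7216541310 + 0.0005745548 = 0.7222286858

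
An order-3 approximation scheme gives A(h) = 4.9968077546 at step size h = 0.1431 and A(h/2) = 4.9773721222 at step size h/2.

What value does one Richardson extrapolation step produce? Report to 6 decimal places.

With r = 3 the leading error scales as h^3, so the weight is 2^3 = 8.
2^3 × A(h/2) = 39.8189769776; minus A(h) gives 34.8221692230.
(8 × 4.9773721222 − 4.9968077546)/(8 − 1) = 4.9745956033

4.974596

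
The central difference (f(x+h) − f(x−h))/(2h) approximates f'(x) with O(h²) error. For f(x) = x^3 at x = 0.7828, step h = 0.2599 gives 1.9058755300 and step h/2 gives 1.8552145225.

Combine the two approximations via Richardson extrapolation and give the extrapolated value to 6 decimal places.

Leading term ∝ h^2; use weight 4 = 2^2.
Weighted: 7.4208580900 − 1.9058755300 = 5.5149825600
5.5149825600 ÷ 3 = 1.8383275200

1.838328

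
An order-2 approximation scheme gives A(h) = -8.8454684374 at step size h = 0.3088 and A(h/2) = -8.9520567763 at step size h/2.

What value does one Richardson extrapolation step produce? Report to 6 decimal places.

Leading term ∝ h^2; use weight 4 = 2^2.
4·(-8.9520567763) = -35.8082271052; subtract (-8.8454684374) → -26.9627586678
Denominator 4 − 1 = 3.
So the Richardson estimate is -8.9875862226.

-8.987586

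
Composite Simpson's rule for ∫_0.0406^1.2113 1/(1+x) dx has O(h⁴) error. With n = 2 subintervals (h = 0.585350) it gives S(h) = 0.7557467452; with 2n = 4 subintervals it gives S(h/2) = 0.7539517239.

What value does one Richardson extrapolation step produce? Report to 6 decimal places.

0.753832

r = 4, so 2^r = 16.
Top: 16(0.7539517239) − (0.7557467452) = 11.3074808372
Divide by 2^4 − 1 = 15.
Result: 0.7538320558
Gap between inputs: 1.795e-03; correction applied: −0.0001196681.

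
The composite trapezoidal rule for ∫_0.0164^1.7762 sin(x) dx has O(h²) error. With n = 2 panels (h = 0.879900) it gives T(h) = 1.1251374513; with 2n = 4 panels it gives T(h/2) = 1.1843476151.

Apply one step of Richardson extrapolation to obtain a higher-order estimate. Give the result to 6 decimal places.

1.204084

r = 2, so 2^r = 4.
Weighted: 4.7373904604 − 1.1251374513 = 3.6122530091
R = 3.6122530091/3 = 1.2040843364
Gap between inputs: 5.921e-02; correction applied: +0.0197367213.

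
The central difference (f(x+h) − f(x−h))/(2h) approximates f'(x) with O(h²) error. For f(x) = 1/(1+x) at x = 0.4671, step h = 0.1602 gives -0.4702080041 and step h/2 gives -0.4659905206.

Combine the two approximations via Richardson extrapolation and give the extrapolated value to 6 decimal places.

-0.464585

r = 2: numerator weight 4, denominator 3.
4*(-0.4659905206) = -1.8639620824; subtract (-0.4702080041) → -1.3937540783
Denominator 4 − 1 = 3.
Result: -0.4645846928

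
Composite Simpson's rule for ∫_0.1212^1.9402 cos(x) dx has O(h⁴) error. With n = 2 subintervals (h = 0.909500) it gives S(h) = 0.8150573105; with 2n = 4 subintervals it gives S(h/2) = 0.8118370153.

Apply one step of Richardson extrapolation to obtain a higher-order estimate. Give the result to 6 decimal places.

0.811622

With r = 4 the leading error scales as h^4, so the weight is 2^4 = 16.
Weighted: 12.9893922448 − 0.8150573105 = 12.1743349343
Denominator 16 − 1 = 15.
So the Richardson estimate is 0.8116223290.
Gap between inputs: 3.220e-03; correction applied: −0.0002146863.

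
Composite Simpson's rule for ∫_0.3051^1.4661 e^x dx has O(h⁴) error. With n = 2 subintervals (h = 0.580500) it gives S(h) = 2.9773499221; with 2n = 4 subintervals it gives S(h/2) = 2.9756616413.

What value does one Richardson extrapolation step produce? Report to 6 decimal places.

The method has order 4: 2^4 = 16.
Top: 16(2.9756616413) − (2.9773499221) = 44.6332363387
Extrapolated: 44.6332363387 / 15 = 2.9755490892
Correction |R − A(h/2)| = 1.126e-04; gap |A(h/2) − A(h)| = 1.688e-03.

2.975549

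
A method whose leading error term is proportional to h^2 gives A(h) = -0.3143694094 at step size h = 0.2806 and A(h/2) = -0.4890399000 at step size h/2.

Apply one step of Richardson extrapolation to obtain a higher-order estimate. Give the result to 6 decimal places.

-0.547263

Order 2 gives 2^r = 4 and 2^r − 1 = 3.
2^2×A(h/2) = -1.9561596000; minus A(h) gives -1.6417901906.
R = (-1.6417901906)/3 = -0.5472633969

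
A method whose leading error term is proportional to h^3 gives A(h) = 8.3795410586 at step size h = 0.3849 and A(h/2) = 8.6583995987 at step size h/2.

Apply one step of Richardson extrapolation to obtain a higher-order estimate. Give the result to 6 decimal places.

8.698237

Method order is 3; weight 2^3 = 8.
8×8.6583995987 = 69.2671967896; subtract 8.3795410586 → 60.8876557310
R = 60.8876557310/7 = 8.6982365330
Shift from A(h/2): +0.0398369343.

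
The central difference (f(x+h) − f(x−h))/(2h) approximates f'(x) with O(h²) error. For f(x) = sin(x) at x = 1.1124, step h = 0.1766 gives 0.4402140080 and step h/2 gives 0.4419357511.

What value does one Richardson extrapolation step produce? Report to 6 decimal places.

0.442510

Leading term ∝ h^2; use weight 4 = 2^2.
Top: 4(0.4419357511) − (0.4402140080) = 1.3275289964
Extrapolated: 1.3275289964 / 3 = 0.4425096655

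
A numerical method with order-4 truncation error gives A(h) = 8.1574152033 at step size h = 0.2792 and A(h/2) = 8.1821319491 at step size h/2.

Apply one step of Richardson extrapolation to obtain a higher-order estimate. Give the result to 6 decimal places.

8.183780

Leading term ∝ h^4; use weight 16 = 2^4.
Numerator 16 × A(h/2) − A(h) = 16 × 8.1821319491 − 8.1574152033 = 122.7566959823
R = 122.7566959823/15 = 8.1837797322
Gap between inputs: 2.472e-02; correction applied: +0.0016477831.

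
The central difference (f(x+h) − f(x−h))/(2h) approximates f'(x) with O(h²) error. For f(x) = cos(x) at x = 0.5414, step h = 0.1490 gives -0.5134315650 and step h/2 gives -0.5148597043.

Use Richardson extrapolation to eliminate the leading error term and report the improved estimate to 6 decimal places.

-0.515336

Order 2 gives 2^r = 4 and 2^r − 1 = 3.
A(h/2) − A(h) = -0.5148597043 − (-0.5134315650) = -0.0014281393
Divide by 2^2 − 1 = 3: (-0.0014281393)/3 = -0.0004760464
R = -0.5148597043 − 0.0004760464 = -0.5153357507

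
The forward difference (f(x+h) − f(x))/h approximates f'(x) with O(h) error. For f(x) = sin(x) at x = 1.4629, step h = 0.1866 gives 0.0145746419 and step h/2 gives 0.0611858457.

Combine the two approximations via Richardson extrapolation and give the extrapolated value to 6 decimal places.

Leading term ∝ h^1; use weight 2 = 2^1.
2*0.0611858457 = 0.1223716914; 0.1223716914 − 0.0145746419 = 0.1077970495
(2*0.0611858457 − 0.0145746419)/(2 − 1) = 0.1077970495
Gap between inputs: 4.661e-02; correction applied: +0.0466112038.

0.107797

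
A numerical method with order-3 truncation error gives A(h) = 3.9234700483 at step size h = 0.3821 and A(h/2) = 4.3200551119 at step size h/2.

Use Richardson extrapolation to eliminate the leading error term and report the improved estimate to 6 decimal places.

r = 3: numerator weight 8, denominator 7.
Weighted: 34.5604408952 − 3.9234700483 = 30.6369708469
Divide by 2^3 − 1 = 7.
Result: 4.3767101210
Correction |R − A(h/2)| = 5.666e-02; gap |A(h/2) − A(h)| = 3.966e-01.

4.376710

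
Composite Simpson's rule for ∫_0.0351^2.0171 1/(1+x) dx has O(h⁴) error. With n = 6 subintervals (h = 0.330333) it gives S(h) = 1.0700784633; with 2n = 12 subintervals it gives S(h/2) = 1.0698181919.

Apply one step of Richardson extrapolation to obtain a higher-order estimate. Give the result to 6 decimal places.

The method has order 4: 2^4 = 16.
Top: 16(1.0698181919) − (1.0700784633) = 16.0470126071
Extrapolated: 16.0470126071 / 15 = 1.0698008405

1.069801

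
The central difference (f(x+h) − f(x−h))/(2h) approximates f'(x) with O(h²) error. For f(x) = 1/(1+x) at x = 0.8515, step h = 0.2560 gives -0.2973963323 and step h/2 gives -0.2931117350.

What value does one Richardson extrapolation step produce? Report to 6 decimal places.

r = 2, so 2^r = 4.
Weighted: (-1.1724469400) − (-0.2973963323) = -0.8750506077
Extrapolated: (-0.8750506077) / 3 = -0.2916835359

-0.291684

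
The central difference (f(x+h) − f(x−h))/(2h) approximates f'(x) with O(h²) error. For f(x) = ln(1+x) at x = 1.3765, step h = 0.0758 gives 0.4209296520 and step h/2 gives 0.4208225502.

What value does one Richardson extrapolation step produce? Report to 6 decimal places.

0.420787

r = 2, so 2^r = 4.
Top: 4(0.4208225502) − (0.4209296520) = 1.2623605488
Denominator 4 − 1 = 3.
Result: 0.4207868496
Correction |R − A(h/2)| = 3.570e-05; gap |A(h/2) − A(h)| = 1.071e-04.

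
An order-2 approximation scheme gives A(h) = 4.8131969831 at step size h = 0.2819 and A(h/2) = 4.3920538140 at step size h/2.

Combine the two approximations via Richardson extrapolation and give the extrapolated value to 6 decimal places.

r = 2, so 2^r = 4.
Weighted: 17.5682152560 − 4.8131969831 = 12.7550182729
Denominator 4 − 1 = 3.
12.7550182729 ÷ 3 = 4.2516727576

4.251673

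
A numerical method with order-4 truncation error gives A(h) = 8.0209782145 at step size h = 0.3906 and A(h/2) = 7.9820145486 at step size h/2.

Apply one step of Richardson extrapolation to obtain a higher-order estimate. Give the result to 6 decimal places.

Order 4 gives 2^r = 16 and 2^r − 1 = 15.
Numerator 16 × A(h/2) − A(h) = 16 × 7.9820145486 − 8.0209782145 = 119.6912545631
(16 × 7.9820145486 − 8.0209782145)/(16 − 1) = 7.9794169709
Gap between inputs: 3.896e-02; correction applied: −0.0025975777.

7.979417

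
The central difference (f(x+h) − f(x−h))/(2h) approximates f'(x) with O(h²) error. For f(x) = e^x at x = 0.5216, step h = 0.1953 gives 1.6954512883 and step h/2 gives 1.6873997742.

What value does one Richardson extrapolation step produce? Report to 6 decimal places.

1.684716

Order 2 gives 2^r = 4 and 2^r − 1 = 3.
Numerator 4*A(h/2) − A(h) = 4*1.6873997742 − 1.6954512883 = 5.0541478085
Divide by 2^2 − 1 = 3.
(4*1.6873997742 − 1.6954512883)/(4 − 1) = 1.6847159362
Correction |R − A(h/2)| = 2.684e-03; gap |A(h/2) − A(h)| = 8.052e-03.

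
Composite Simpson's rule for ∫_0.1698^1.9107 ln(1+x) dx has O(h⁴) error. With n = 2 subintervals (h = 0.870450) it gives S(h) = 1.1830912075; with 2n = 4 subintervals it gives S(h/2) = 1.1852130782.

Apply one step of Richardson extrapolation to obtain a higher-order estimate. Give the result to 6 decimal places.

Method order is 4; weight 2^4 = 16.
A(h/2) − A(h) = 1.1852130782 − 1.1830912075 = 0.0021218707
Divide by 2^4 − 1 = 15: 0.0021218707/15 = 0.0001414580
R = A(h/2) + (A(h/2) − A(h))/15 = 1.1852130782 + 0.0001414580 = 1.1853545362
Gap between inputs: 2.122e-03; correction applied: +0.0001414580.

1.185355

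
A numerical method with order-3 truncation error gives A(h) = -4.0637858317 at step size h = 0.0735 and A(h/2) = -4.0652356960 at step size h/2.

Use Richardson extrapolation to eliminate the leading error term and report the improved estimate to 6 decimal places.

r = 3: numerator weight 8, denominator 7.
8·(-4.0652356960) − (-4.0637858317) = -28.4580997363
Denominator 8 − 1 = 7.
Extrapolated: (-28.4580997363) / 7 = -4.0654428195
Gap between inputs: 1.450e-03; correction applied: −0.0002071235.

-4.065443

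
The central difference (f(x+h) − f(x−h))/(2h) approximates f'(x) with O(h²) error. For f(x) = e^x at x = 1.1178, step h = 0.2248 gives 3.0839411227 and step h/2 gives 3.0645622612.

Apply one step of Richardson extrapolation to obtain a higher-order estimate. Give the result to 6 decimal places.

3.058103

r = 2: numerator weight 4, denominator 3.
4 × 3.0645622612 = 12.2582490448; subtract 3.0839411227 → 9.1743079221
R = 9.1743079221/3 = 3.0581026407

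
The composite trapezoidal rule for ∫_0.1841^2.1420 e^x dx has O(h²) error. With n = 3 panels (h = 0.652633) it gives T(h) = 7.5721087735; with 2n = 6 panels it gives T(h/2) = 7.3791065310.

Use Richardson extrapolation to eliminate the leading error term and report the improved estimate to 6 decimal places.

Method order is 2; weight 2^2 = 4.
2^2×A(h/2) = 29.5164261240; minus A(h) gives 21.9443173505.
(4×7.3791065310 − 7.5721087735)/(4 − 1) = 7.3147724502

7.314772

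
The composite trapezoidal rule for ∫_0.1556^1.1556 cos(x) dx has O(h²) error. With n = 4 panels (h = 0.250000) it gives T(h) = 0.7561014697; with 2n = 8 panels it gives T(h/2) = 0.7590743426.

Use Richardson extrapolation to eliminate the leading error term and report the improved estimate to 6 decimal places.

With r = 2 the leading error scales as h^2, so the weight is 2^2 = 4.
A(h/2) − A(h) = 0.7590743426 − 0.7561014697 = 0.0029728729
Correction (A(h/2) − A(h))/(4 − 1) = 0.0029728729/3 = 0.0009909576
R = A(h/2) + (A(h/2) − A(h))/3 = 0.7590743426 + 0.0009909576 = 0.7600653002

0.760065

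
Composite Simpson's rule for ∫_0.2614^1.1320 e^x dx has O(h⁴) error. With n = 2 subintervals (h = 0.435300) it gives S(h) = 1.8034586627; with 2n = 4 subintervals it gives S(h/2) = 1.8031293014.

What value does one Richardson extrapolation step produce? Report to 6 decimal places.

Error is O(h^4); halving h shrinks it by 2^4 = 16.
16 × 1.8031293014 = 28.8500688224; subtract 1.8034586627 → 27.0466101597
Divide by 2^4 − 1 = 15.
Extrapolated: 27.0466101597 / 15 = 1.8031073440

1.803107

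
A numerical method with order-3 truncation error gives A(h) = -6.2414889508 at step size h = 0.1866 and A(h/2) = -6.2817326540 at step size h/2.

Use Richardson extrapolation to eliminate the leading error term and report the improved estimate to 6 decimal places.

-6.287482

r = 3, so 2^r = 8.
8*(-6.2817326540) − (-6.2414889508) = -44.0123722812
Extrapolated: (-44.0123722812) / 7 = -6.2874817545
Shift from A(h/2): −0.0057491005.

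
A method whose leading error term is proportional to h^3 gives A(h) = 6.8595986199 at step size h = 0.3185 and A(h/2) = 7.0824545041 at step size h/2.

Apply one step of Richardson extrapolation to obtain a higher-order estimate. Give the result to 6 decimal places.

Error is O(h^3); halving h shrinks it by 2^3 = 8.
Difference of the inputs: 7.0824545041 − 6.8595986199 = 0.2228558842
Divide by 2^3 − 1 = 7: 0.2228558842/7 = 0.0318365549
R = 7.0824545041 + 0.0318365549 = 7.1142910590

7.114291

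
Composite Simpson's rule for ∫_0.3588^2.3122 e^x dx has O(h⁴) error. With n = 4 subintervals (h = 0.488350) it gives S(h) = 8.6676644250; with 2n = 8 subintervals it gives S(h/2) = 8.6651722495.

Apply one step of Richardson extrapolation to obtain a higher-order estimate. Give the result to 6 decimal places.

8.665006

r = 4: numerator weight 16, denominator 15.
Top: 16(8.6651722495) − (8.6676644250) = 129.9750915670
Divide by 2^4 − 1 = 15.
Extrapolated: 129.9750915670 / 15 = 8.6650061045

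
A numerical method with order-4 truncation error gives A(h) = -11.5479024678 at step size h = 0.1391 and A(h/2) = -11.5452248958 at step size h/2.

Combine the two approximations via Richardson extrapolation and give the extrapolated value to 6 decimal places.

-11.545046

Method order is 4; weight 2^4 = 16.
A(h/2) − A(h) = -11.5452248958 − (-11.5479024678) = 0.0026775720
Correction (A(h/2) − A(h))/(16 − 1) = 0.0026775720/15 = 0.0001785048
R = -11.5452248958 + 0.0001785048 = -11.5450463910
Correction |R − A(h/2)| = 1.785e-04; gap |A(h/2) − A(h)| = 2.678e-03.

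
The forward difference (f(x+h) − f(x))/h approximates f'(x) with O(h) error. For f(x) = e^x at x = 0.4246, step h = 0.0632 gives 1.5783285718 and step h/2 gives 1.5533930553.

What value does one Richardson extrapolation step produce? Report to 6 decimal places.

r = 1, so 2^r = 2.
A(h/2) − A(h) = 1.5533930553 − 1.5783285718 = -0.0249355165
Divide by 2^1 − 1 = 1: (-0.0249355165)/1 = -0.0249355165
R = 1.5533930553 − 0.0249355165 = 1.5284575388
Correction |R − A(h/2)| = 2.494e-02; gap |A(h/2) − A(h)| = 2.494e-02.

1.528458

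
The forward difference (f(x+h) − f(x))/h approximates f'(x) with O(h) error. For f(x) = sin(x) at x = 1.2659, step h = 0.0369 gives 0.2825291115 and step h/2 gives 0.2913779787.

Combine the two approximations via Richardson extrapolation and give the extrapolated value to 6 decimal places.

0.300227

Order 1 gives 2^r = 2 and 2^r − 1 = 1.
2·0.2913779787 = 0.5827559574; 0.5827559574 − 0.2825291115 = 0.3002268459
Extrapolated: 0.3002268459 / 1 = 0.3002268459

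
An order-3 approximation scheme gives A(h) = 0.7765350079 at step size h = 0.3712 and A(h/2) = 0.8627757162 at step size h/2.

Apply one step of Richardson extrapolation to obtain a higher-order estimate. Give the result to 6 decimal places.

0.875096

Method order is 3; weight 2^3 = 8.
Difference of the inputs: 0.8627757162 − 0.7765350079 = 0.0862407083
Divide by 2^3 − 1 = 7: 0.0862407083/7 = 0.0123201012
R = A(h/2) + (A(h/2) − A(h))/7 = 0.8627757162 + 0.0123201012 = 0.8750958174
Gap between inputs: 8.624e-02; correction applied: +0.0123201012.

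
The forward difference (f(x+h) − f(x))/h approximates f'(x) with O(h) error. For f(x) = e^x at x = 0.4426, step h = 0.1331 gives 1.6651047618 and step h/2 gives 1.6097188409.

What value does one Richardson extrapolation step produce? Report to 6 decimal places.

The method has order 1: 2^1 = 2.
2·1.6097188409 = 3.2194376818; subtract 1.6651047618 → 1.5543329200
Denominator 2 − 1 = 1.
Extrapolated: 1.5543329200 / 1 = 1.5543329200
Correction |R − A(h/2)| = 5.539e-02; gap |A(h/2) − A(h)| = 5.539e-02.

1.554333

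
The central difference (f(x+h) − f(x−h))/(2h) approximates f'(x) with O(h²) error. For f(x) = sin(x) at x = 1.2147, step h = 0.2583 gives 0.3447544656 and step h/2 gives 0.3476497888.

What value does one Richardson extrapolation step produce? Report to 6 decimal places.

0.348615

Order 2 gives 2^r = 4 and 2^r − 1 = 3.
Top: 4(0.3476497888) − (0.3447544656) = 1.0458446896
Extrapolated: 1.0458446896 / 3 = 0.3486148965
Shift from A(h/2): +0.0009651077.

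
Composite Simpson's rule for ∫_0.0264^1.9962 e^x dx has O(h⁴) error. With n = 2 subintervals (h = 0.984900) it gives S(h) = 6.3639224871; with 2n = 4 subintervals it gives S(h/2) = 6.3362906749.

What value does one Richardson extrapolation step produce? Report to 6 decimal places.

6.334449

Error is O(h^4); halving h shrinks it by 2^4 = 16.
2^4*A(h/2) = 101.3806507984; minus A(h) gives 95.0167283113.
Denominator 16 − 1 = 15.
So the Richardson estimate is 6.3344485541.
Correction |R − A(h/2)| = 1.842e-03; gap |A(h/2) − A(h)| = 2.763e-02.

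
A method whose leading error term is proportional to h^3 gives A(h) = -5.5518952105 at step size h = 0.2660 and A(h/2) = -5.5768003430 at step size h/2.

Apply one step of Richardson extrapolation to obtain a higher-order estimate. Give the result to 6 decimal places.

-5.580358

r = 3, so 2^r = 8.
8 × (-5.5768003430) − (-5.5518952105) = -39.0625075335
R = (-39.0625075335)/7 = -5.5803582191
Gap between inputs: 2.491e-02; correction applied: −0.0035578761.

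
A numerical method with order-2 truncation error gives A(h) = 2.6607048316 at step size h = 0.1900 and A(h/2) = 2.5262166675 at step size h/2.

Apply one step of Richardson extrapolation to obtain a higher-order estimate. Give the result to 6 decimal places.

r = 2, so 2^r = 4.
4×2.5262166675 − 2.6607048316 = 7.4441618384
Divide by 2^2 − 1 = 3.
(4×2.5262166675 − 2.6607048316)/(4 − 1) = 2.4813872795

2.481387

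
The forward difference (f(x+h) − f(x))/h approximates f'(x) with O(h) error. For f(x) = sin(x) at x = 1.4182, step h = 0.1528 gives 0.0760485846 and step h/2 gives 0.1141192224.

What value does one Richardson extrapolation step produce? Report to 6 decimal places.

0.152190

Leading term ∝ h^1; use weight 2 = 2^1.
Top: 2(0.1141192224) − (0.0760485846) = 0.1521898602
Denominator 2 − 1 = 1.
So the Richardson estimate is 0.1521898602.
Gap between inputs: 3.807e-02; correction applied: +0.0380706378.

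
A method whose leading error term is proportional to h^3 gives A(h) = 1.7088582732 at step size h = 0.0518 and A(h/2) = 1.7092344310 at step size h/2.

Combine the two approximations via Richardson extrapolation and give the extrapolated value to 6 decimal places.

1.709288

With r = 3 the leading error scales as h^3, so the weight is 2^3 = 8.
Numerator 8 × A(h/2) − A(h) = 8 × 1.7092344310 − 1.7088582732 = 11.9650171748
R = 11.9650171748/7 = 1.7092881678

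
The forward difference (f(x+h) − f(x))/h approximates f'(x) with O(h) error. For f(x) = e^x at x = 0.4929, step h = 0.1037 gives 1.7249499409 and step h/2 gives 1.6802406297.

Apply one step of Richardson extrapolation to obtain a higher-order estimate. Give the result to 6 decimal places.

r = 1, so 2^r = 2.
2*1.6802406297 − 1.7249499409 = 1.6355313185
Denominator 2 − 1 = 1.
Extrapolated: 1.6355313185 / 1 = 1.6355313185

1.635531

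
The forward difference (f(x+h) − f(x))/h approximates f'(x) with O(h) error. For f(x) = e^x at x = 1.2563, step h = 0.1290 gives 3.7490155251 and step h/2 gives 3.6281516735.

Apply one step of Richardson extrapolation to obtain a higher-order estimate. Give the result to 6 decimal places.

r = 1, so 2^r = 2.
2·3.6281516735 − 3.7490155251 = 3.5072878219
3.5072878219 ÷ 1 = 3.5072878219

3.507288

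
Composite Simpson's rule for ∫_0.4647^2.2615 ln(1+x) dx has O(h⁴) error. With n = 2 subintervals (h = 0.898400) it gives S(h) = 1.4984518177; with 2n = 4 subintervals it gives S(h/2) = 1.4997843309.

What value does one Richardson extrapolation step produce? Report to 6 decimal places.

Error is O(h^4); halving h shrinks it by 2^4 = 16.
Numerator 16·A(h/2) − A(h) = 16·1.4997843309 − 1.4984518177 = 22.4980974767
Divide by 2^4 − 1 = 15.
Result: 1.4998731651
Correction |R − A(h/2)| = 8.883e-05; gap |A(h/2) − A(h)| = 1.333e-03.

1.499873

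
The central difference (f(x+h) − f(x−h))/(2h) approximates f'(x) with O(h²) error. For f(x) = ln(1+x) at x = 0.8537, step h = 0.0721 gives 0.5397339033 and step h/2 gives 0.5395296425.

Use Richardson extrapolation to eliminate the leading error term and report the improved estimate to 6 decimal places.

0.539462

Leading term ∝ h^2; use weight 4 = 2^2.
2^2·A(h/2) = 2.1581185700; minus A(h) gives 1.6183846667.
Divide by 2^2 − 1 = 3.
Extrapolated: 1.6183846667 / 3 = 0.5394615556
Correction |R − A(h/2)| = 6.809e-05; gap |A(h/2) − A(h)| = 2.043e-04.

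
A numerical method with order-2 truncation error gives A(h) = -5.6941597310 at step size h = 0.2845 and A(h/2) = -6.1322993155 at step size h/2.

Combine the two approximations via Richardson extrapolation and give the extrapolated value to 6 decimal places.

With r = 2 the leading error scales as h^2, so the weight is 2^2 = 4.
4 × (-6.1322993155) = -24.5291972620; subtract (-5.6941597310) → -18.8350375310
(4 × (-6.1322993155) − (-5.6941597310))/(4 − 1) = -6.2783458437
Gap between inputs: 4.381e-01; correction applied: −0.1460465282.

-6.278346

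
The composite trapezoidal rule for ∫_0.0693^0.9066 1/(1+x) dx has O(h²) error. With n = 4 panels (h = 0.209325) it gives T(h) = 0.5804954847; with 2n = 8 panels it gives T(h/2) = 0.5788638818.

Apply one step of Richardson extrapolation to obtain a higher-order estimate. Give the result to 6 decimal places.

0.578320

With r = 2 the leading error scales as h^2, so the weight is 2^2 = 4.
Difference of the inputs: 0.5788638818 − 0.5804954847 = -0.0016316029
Correction (A(h/2) − A(h))/(4 − 1) = (-0.0016316029)/3 = -0.0005438676
R = A(h/2) + (A(h/2) − A(h))/3 = 0.5788638818 − 0.0005438676 = 0.5783200142
Shift from A(h/2): −0.0005438676.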